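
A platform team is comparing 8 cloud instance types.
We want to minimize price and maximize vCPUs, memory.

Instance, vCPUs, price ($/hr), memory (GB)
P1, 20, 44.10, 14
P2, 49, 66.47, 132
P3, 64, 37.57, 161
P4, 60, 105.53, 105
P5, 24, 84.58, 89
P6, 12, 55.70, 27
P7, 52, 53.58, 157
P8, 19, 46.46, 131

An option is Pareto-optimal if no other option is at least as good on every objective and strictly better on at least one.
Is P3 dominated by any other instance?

No

P1: worse on vCPUs (20 vs 64).
P2: worse on vCPUs (49 vs 64).
P4: worse on vCPUs (60 vs 64).
P5: worse on vCPUs (24 vs 64).
P6: worse on vCPUs (12 vs 64).
P7: worse on vCPUs (52 vs 64).
P8: worse on vCPUs (19 vs 64).
No option is at least as good as P3 on every objective and strictly better on one.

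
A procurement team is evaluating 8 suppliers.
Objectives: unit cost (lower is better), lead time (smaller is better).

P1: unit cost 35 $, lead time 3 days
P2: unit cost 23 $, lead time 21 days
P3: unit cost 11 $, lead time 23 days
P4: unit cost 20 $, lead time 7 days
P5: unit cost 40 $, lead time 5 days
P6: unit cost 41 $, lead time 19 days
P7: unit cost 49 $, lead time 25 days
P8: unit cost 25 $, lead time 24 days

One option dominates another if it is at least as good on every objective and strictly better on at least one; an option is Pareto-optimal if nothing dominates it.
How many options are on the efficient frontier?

P1: not dominated (best lead time).
P2: dominated by P4 (unit cost 20≤23, lead time 7≤21).
P3: not dominated (best unit cost).
P4: not dominated.
P5: dominated by P1 (unit cost 35≤40, lead time 3≤5).
P6: dominated by P1 (unit cost 35≤41, lead time 3≤19).
P7: dominated by P1 (unit cost 35≤49, lead time 3≤25).
P8: dominated by P2 (unit cost 23≤25, lead time 21≤24).
Pareto-optimal: P1, P3, P4 → 3.

3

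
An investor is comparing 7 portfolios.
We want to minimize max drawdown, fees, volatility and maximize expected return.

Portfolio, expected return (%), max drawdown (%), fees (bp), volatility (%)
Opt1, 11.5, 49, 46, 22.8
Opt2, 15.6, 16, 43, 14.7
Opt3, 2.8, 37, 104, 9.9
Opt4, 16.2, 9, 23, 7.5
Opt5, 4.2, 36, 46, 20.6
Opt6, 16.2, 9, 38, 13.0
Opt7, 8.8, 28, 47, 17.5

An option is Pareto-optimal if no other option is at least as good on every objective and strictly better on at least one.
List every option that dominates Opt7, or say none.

Opt2: expected return 15.6≥8.8, max drawdown 16≤28, fees 43≤47, volatility 14.7≤17.5 — dominates Opt7.
Opt4: expected return 16.2≥8.8, max drawdown 9≤28, fees 23≤47, volatility 7.5≤17.5 — dominates Opt7.
Opt6: expected return 16.2≥8.8, max drawdown 9≤28, fees 38≤47, volatility 13.0≤17.5 — dominates Opt7.
Others (Opt1, Opt3, Opt5) are each worse than Opt7 on at least one objective.

Opt2, Opt4, Opt6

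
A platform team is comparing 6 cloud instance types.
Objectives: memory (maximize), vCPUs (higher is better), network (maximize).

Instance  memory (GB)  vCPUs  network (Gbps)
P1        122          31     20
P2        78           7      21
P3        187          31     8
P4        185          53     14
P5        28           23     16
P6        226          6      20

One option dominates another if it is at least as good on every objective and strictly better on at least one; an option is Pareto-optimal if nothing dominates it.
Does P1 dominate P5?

P1 vs P5: memory 122≥28, vCPUs 31≥23, network 20≥16 — P1 is at least as good on every objective with at least one strict improvement.

Yes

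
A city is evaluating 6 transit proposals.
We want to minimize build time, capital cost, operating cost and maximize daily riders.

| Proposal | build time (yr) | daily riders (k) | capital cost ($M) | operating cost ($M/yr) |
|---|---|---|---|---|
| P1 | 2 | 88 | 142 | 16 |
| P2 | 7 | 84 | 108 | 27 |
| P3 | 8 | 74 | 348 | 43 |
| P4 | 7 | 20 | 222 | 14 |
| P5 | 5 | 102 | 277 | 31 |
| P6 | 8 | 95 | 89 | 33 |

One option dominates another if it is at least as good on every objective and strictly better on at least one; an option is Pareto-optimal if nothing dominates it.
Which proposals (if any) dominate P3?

P1, P2, P5, P6

P1: build time 2≤8, daily riders 88≥74, capital cost 142≤348, operating cost 16≤43 — dominates P3.
P2: build time 7≤8, daily riders 84≥74, capital cost 108≤348, operating cost 27≤43 — dominates P3.
P5: build time 5≤8, daily riders 102≥74, capital cost 277≤348, operating cost 31≤43 — dominates P3.
P6: build time 8≤8, daily riders 95≥74, capital cost 89≤348, operating cost 33≤43 — dominates P3.
Others (P4) are each worse than P3 on at least one objective.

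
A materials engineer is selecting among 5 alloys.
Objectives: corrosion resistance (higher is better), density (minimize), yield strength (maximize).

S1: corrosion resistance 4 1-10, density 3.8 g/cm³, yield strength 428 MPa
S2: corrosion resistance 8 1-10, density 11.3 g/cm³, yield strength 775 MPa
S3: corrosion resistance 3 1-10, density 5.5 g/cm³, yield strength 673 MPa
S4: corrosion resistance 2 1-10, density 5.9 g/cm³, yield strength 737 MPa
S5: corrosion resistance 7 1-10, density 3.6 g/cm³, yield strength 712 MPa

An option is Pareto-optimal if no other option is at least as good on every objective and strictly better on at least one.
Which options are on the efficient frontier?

S1: dominated by S5 (corrosion resistance 7≥4, density 3.6≤3.8, yield strength 712≥428).
S2: not dominated (best corrosion resistance).
S3: dominated by S5 (corrosion resistance 7≥3, density 3.6≤5.5, yield strength 712≥673).
S4: not dominated.
S5: not dominated (best density).

S2, S4, S5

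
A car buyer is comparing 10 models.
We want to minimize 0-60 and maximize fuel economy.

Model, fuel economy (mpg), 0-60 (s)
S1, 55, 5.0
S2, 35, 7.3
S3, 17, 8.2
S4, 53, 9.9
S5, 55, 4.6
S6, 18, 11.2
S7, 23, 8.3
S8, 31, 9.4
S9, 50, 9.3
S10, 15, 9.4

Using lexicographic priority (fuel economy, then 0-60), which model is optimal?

S5

First maximize fuel economy: best is 55, kept {S1, S5}.
Then minimize 0-60: best is 4.6, kept {S5}.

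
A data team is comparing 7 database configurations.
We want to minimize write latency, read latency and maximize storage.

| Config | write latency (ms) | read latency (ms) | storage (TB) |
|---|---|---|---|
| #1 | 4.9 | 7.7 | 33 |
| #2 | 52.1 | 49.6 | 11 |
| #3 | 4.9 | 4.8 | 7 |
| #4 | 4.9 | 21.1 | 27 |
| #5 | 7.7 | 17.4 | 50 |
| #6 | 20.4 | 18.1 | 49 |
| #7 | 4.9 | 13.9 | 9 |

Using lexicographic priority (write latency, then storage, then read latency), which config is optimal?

First minimize write latency: best is 4.9, kept {#1, #3, #4, #7}.
Then maximize storage: best is 33, kept {#1}.

#1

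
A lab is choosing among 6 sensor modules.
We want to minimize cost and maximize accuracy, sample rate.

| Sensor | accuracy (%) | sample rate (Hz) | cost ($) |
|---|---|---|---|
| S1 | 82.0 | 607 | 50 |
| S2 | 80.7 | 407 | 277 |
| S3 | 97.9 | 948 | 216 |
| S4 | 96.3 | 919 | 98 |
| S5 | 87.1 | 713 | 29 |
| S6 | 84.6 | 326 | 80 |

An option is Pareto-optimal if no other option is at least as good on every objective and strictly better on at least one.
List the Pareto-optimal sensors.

S1: dominated by S5 (accuracy 87.1≥82.0, sample rate 713≥607, cost 29≤50).
S2: dominated by S1 (accuracy 82.0≥80.7, sample rate 607≥407, cost 50≤277).
S3: not dominated (best accuracy).
S4: not dominated.
S5: not dominated (best cost).
S6: dominated by S5 (accuracy 87.1≥84.6, sample rate 713≥326, cost 29≤80).

S3, S4, S5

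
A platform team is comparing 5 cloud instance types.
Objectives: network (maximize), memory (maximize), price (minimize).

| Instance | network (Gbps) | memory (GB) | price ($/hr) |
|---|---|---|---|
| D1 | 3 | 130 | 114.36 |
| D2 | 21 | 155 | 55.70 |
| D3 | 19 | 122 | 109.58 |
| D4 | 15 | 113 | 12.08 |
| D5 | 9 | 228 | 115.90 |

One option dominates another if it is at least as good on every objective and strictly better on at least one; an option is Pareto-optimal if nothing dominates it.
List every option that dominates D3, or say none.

D2

D2: network 21≥19, memory 155≥122, price 55.70≤109.58 — dominates D3.
Others (D1, D4, D5) are each worse than D3 on at least one objective.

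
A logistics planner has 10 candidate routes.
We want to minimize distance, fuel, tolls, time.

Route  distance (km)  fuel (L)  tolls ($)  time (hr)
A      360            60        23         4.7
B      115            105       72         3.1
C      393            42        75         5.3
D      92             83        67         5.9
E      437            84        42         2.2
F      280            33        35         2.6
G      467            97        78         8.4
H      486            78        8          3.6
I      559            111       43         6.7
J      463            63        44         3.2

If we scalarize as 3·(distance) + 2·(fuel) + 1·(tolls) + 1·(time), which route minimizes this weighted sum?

A: 3·360 + 2·60 + 1·23 + 1·4.7 = 1227.7
B: 3·115 + 2·105 + 1·72 + 1·3.1 = 630.1
C: 3·393 + 2·42 + 1·75 + 1·5.3 = 1343.3
D: 3·92 + 2·83 + 1·67 + 1·5.9 = 514.9
E: 3·437 + 2·84 + 1·42 + 1·2.2 = 1523.2
F: 3·280 + 2·33 + 1·35 + 1·2.6 = 943.6
G: 3·467 + 2·97 + 1·78 + 1·8.4 = 1681.4
H: 3·486 + 2·78 + 1·8 + 1·3.6 = 1625.6
I: 3·559 + 2·111 + 1·43 + 1·6.7 = 1948.7
J: 3·463 + 2·63 + 1·44 + 1·3.2 = 1562.2
Lowest: D at 514.9.

D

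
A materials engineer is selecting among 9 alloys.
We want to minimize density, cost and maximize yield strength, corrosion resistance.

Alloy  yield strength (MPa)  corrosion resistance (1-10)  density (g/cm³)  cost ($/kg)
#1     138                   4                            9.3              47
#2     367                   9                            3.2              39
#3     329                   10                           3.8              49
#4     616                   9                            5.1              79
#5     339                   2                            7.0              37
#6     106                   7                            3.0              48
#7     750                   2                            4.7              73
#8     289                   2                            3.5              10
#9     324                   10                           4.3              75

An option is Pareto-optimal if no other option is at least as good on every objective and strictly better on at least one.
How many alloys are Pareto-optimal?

7

#1: dominated by #2 (yield strength 367≥138, corrosion resistance 9≥4, density 3.2≤9.3, cost 39≤47).
#2: not dominated.
#3: not dominated.
#4: not dominated.
#5: not dominated.
#6: not dominated (best density).
#7: not dominated (best yield strength).
#8: not dominated (best cost).
#9: dominated by #3 (yield strength 329≥324, corrosion resistance 10≥10, density 3.8≤4.3, cost 49≤75).
Pareto-optimal: #2, #3, #4, #5, #6, #7, #8 → 7.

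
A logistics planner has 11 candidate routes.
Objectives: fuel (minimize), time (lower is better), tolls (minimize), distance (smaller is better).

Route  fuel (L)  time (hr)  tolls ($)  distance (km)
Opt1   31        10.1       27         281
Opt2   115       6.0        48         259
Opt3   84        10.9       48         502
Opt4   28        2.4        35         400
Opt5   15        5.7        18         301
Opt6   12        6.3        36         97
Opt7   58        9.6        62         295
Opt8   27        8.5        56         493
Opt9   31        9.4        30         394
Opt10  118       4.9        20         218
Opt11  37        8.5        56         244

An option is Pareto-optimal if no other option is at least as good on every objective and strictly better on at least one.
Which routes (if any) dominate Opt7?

Opt6: fuel 12≤58, time 6.3≤9.6, tolls 36≤62, distance 97≤295 — dominates Opt7.
Opt11: fuel 37≤58, time 8.5≤9.6, tolls 56≤62, distance 244≤295 — dominates Opt7.
Others (Opt1, Opt2, Opt3, Opt4, Opt5, Opt8, Opt9, Opt10) are each worse than Opt7 on at least one objective.

Opt6, Opt11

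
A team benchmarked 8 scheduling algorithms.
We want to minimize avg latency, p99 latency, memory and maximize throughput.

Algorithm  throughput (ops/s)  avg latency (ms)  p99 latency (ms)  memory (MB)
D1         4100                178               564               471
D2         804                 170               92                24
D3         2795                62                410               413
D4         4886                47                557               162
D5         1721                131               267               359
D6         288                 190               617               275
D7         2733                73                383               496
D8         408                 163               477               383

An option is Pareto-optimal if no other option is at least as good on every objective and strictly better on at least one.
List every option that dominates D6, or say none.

D2: throughput 804≥288, avg latency 170≤190, p99 latency 92≤617, memory 24≤275 — dominates D6.
D4: throughput 4886≥288, avg latency 47≤190, p99 latency 557≤617, memory 162≤275 — dominates D6.
Others (D1, D3, D5, D7, D8) are each worse than D6 on at least one objective.

D2, D4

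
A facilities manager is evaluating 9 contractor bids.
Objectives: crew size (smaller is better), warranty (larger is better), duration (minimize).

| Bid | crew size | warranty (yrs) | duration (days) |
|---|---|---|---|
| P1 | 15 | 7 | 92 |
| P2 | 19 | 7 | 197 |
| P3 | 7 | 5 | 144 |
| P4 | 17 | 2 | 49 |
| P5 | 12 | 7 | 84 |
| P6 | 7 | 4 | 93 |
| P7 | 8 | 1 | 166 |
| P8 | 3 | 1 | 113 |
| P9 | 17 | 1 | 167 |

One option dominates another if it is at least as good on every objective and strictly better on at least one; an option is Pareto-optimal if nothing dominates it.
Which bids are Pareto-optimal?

P3, P4, P5, P6, P8

P1: dominated by P5 (crew size 12≤15, warranty 7≥7, duration 84≤92).
P2: dominated by P1 (crew size 15≤19, warranty 7≥7, duration 92≤197).
P3: not dominated.
P4: not dominated (best duration).
P5: not dominated.
P6: not dominated.
P7: dominated by P3 (crew size 7≤8, warranty 5≥1, duration 144≤166).
P8: not dominated (best crew size).
P9: dominated by P1 (crew size 15≤17, warranty 7≥1, duration 92≤167).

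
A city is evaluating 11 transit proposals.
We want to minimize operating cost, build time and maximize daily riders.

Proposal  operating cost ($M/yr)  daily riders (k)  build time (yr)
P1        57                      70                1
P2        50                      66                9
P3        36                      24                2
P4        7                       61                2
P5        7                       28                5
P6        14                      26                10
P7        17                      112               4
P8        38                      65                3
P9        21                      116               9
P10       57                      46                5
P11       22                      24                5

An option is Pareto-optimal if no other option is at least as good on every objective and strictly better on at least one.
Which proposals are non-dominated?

P1: not dominated (best build time).
P2: dominated by P7 (operating cost 17≤50, daily riders 112≥66, build time 4≤9).
P3: dominated by P4 (operating cost 7≤36, daily riders 61≥24, build time 2≤2).
P4: not dominated.
P5: dominated by P4 (operating cost 7≤7, daily riders 61≥28, build time 2≤5).
P6: dominated by P4 (operating cost 7≤14, daily riders 61≥26, build time 2≤10).
P7: not dominated.
P8: not dominated.
P9: not dominated (best daily riders).
P10: dominated by P1 (operating cost 57≤57, daily riders 70≥46, build time 1≤5).
P11: dominated by P4 (operating cost 7≤22, daily riders 61≥24, build time 2≤5).

P1, P4, P7, P8, P9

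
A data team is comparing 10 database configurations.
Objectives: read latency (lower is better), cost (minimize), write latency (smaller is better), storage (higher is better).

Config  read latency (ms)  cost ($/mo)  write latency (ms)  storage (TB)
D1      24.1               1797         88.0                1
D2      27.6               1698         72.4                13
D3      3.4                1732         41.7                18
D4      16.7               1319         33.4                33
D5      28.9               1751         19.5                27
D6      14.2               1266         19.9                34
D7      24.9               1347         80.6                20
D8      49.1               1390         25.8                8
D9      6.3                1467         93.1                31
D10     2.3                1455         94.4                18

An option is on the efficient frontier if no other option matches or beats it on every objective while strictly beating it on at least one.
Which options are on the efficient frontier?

D1: dominated by D3 (read latency 3.4≤24.1, cost 1732≤1797, write latency 41.7≤88.0, storage 18≥1).
D2: dominated by D4 (read latency 16.7≤27.6, cost 1319≤1698, write latency 33.4≤72.4, storage 33≥13).
D3: not dominated.
D4: dominated by D6 (read latency 14.2≤16.7, cost 1266≤1319, write latency 19.9≤33.4, storage 34≥33).
D5: not dominated (best write latency).
D6: not dominated (best cost).
D7: dominated by D4 (read latency 16.7≤24.9, cost 1319≤1347, write latency 33.4≤80.6, storage 33≥20).
D8: dominated by D6 (read latency 14.2≤49.1, cost 1266≤1390, write latency 19.9≤25.8, storage 34≥8).
D9: not dominated.
D10: not dominated (best read latency).

D3, D5, D6, D9, D10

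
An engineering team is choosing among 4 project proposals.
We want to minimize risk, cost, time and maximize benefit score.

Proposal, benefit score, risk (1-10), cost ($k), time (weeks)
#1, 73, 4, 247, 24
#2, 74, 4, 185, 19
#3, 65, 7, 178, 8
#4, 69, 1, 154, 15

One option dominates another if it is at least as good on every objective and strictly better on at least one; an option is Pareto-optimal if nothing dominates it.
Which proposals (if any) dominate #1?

#2: benefit score 74≥73, risk 4≤4, cost 185≤247, time 19≤24 — dominates #1.
Others (#3, #4) are each worse than #1 on at least one objective.

#2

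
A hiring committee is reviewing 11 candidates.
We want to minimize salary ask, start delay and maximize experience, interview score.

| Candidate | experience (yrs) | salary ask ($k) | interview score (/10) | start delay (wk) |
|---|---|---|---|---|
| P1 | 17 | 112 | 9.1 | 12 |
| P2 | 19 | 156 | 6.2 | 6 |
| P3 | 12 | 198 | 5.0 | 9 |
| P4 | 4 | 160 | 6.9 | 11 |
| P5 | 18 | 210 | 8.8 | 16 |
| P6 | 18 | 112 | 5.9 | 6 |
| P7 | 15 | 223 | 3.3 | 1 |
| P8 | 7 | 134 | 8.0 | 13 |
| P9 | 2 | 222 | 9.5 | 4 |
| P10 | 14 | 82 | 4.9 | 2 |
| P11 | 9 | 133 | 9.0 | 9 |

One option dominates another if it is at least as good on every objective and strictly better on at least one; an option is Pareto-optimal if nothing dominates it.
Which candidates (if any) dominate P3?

P2: experience 19≥12, salary ask 156≤198, interview score 6.2≥5.0, start delay 6≤9 — dominates P3.
P6: experience 18≥12, salary ask 112≤198, interview score 5.9≥5.0, start delay 6≤9 — dominates P3.
Others (P1, P4, P5, P7, P8, P9, P10, P11) are each worse than P3 on at least one objective.

P2, P6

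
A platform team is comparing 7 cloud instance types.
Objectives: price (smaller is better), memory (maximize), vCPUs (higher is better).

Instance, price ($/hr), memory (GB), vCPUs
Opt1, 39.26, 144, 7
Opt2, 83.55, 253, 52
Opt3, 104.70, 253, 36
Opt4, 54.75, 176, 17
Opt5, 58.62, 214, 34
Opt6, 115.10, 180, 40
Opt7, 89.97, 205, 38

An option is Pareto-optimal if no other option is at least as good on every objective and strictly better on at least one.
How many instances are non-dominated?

Opt1: not dominated (best price).
Opt2: not dominated (best vCPUs).
Opt3: dominated by Opt2 (price 83.55≤104.70, memory 253≥253, vCPUs 52≥36).
Opt4: not dominated.
Opt5: not dominated.
Opt6: dominated by Opt2 (price 83.55≤115.10, memory 253≥180, vCPUs 52≥40).
Opt7: dominated by Opt2 (price 83.55≤89.97, memory 253≥205, vCPUs 52≥38).
Pareto-optimal: Opt1, Opt2, Opt4, Opt5 → 4.

4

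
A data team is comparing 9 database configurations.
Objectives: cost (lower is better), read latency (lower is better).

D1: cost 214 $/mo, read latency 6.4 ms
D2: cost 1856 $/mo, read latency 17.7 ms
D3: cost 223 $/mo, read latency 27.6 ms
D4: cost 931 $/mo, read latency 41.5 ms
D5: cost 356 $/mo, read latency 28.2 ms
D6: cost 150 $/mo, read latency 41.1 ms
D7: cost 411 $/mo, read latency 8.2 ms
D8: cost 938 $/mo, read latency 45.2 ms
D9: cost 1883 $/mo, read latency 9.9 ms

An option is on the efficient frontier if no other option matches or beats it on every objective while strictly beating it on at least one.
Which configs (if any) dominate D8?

D1, D3, D4, D5, D6, D7

D1: cost 214≤938, read latency 6.4≤45.2 — dominates D8.
D3: cost 223≤938, read latency 27.6≤45.2 — dominates D8.
D4: cost 931≤938, read latency 41.5≤45.2 — dominates D8.
D5: cost 356≤938, read latency 28.2≤45.2 — dominates D8.
D6: cost 150≤938, read latency 41.1≤45.2 — dominates D8.
D7: cost 411≤938, read latency 8.2≤45.2 — dominates D8.
Others (D2, D9) are each worse than D8 on at least one objective.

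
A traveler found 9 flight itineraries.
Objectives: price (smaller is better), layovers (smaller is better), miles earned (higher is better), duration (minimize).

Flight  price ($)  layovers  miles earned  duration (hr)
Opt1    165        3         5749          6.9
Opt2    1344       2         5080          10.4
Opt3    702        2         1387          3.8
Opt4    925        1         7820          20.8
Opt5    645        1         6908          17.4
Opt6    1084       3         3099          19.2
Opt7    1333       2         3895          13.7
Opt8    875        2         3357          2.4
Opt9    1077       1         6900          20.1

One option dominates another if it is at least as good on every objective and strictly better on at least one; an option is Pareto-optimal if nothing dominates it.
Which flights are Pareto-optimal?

Opt1: not dominated (best price).
Opt2: not dominated.
Opt3: not dominated.
Opt4: not dominated (best miles earned).
Opt5: not dominated.
Opt6: dominated by Opt1 (price 165≤1084, layovers 3≤3, miles earned 5749≥3099, duration 6.9≤19.2).
Opt7: not dominated.
Opt8: not dominated (best duration).
Opt9: dominated by Opt5 (price 645≤1077, layovers 1≤1, miles earned 6908≥6900, duration 17.4≤20.1).

Opt1, Opt2, Opt3, Opt4, Opt5, Opt7, Opt8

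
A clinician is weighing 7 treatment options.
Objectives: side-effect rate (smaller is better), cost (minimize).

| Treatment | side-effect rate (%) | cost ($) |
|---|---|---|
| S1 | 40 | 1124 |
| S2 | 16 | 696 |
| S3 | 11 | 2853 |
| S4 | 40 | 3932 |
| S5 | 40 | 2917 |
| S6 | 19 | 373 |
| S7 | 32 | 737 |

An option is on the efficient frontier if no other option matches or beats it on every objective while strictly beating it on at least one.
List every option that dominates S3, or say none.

none

S1: worse on side-effect rate (40 vs 11).
S2: worse on side-effect rate (16 vs 11).
S4: worse on side-effect rate (40 vs 11).
S5: worse on side-effect rate (40 vs 11).
S6: worse on side-effect rate (19 vs 11).
S7: worse on side-effect rate (32 vs 11).
No option dominates S3.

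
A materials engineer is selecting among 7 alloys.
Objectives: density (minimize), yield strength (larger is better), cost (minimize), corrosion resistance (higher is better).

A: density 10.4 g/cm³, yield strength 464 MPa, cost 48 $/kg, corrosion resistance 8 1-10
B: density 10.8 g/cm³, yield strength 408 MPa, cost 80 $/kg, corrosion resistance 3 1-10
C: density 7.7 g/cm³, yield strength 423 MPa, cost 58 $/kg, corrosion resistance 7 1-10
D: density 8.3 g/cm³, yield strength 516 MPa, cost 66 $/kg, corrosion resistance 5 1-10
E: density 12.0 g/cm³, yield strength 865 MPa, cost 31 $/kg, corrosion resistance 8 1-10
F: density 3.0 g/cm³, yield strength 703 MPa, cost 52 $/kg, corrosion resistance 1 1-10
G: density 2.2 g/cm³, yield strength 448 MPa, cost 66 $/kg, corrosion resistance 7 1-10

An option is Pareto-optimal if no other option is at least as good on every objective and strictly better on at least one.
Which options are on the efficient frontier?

A: not dominated.
B: dominated by A (density 10.4≤10.8, yield strength 464≥408, cost 48≤80, corrosion resistance 8≥3).
C: not dominated.
D: not dominated.
E: not dominated (best yield strength).
F: not dominated.
G: not dominated (best density).

A, C, D, E, F, G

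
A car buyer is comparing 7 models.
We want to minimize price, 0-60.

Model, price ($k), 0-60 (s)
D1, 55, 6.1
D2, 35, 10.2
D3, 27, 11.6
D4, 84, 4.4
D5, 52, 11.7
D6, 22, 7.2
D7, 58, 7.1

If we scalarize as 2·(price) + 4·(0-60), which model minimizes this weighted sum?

D6

D1: 2·55 + 4·6.1 = 134.4
D2: 2·35 + 4·10.2 = 110.8
D3: 2·27 + 4·11.6 = 100.4
D4: 2·84 + 4·4.4 = 185.6
D5: 2·52 + 4·11.7 = 150.8
D6: 2·22 + 4·7.2 = 72.8
D7: 2·58 + 4·7.1 = 144.4
Lowest: D6 at 72.8.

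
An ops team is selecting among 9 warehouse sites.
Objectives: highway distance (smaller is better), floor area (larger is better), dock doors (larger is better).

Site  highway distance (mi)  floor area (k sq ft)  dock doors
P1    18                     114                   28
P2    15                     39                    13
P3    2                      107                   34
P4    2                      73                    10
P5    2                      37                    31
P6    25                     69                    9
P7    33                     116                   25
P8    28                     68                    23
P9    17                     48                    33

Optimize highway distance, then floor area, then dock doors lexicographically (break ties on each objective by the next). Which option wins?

First minimize highway distance: best is 2, kept {P3, P4, P5}.
Then maximize floor area: best is 107, kept {P3}.

P3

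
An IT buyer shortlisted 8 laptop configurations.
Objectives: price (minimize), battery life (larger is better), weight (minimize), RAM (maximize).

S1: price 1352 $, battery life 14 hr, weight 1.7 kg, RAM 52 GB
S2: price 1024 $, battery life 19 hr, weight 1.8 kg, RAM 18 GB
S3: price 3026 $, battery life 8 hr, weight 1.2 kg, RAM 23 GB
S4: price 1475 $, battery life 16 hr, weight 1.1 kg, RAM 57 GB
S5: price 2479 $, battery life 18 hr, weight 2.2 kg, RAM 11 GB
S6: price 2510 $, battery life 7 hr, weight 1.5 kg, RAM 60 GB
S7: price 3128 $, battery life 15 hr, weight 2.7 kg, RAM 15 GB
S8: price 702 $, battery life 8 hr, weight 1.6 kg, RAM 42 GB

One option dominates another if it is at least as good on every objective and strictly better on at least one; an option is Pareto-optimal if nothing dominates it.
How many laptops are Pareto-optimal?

5

S1: not dominated.
S2: not dominated (best battery life).
S3: dominated by S4 (price 1475≤3026, battery life 16≥8, weight 1.1≤1.2, RAM 57≥23).
S4: not dominated (best weight).
S5: dominated by S2 (price 1024≤2479, battery life 19≥18, weight 1.8≤2.2, RAM 18≥11).
S6: not dominated (best RAM).
S7: dominated by S2 (price 1024≤3128, battery life 19≥15, weight 1.8≤2.7, RAM 18≥15).
S8: not dominated (best price).
Pareto-optimal: S1, S2, S4, S6, S8 → 5.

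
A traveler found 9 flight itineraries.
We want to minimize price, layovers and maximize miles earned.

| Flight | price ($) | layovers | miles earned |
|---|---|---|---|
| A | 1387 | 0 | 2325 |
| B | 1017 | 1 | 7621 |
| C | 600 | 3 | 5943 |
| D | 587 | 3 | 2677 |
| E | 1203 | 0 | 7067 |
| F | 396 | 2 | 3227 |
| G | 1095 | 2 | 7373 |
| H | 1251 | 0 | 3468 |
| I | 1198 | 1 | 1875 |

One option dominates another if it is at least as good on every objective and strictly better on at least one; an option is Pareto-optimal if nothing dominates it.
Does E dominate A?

Yes

E vs A: price 1203≤1387, layovers 0≤0, miles earned 7067≥2325 — E is at least as good on every objective with at least one strict improvement.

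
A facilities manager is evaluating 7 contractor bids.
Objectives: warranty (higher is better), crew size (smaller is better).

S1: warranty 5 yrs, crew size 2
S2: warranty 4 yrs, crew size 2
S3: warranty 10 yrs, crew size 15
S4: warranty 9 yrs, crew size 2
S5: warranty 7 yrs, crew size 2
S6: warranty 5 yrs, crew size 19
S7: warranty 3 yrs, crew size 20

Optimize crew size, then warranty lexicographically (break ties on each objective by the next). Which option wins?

S4

First minimize crew size: best is 2, kept {S1, S2, S4, S5}.
Then maximize warranty: best is 9, kept {S4}.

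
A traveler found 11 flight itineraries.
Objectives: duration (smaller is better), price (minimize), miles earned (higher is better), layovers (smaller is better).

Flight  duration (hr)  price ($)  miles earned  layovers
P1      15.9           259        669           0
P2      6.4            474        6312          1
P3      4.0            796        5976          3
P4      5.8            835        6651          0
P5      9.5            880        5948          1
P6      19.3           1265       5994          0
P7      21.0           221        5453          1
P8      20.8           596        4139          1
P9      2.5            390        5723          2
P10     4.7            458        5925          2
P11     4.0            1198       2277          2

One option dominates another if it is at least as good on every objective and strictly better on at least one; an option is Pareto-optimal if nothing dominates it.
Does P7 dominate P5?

No

P7 vs P5: P7 is worse on duration (21.0 vs 9.5), so it does not dominate P5.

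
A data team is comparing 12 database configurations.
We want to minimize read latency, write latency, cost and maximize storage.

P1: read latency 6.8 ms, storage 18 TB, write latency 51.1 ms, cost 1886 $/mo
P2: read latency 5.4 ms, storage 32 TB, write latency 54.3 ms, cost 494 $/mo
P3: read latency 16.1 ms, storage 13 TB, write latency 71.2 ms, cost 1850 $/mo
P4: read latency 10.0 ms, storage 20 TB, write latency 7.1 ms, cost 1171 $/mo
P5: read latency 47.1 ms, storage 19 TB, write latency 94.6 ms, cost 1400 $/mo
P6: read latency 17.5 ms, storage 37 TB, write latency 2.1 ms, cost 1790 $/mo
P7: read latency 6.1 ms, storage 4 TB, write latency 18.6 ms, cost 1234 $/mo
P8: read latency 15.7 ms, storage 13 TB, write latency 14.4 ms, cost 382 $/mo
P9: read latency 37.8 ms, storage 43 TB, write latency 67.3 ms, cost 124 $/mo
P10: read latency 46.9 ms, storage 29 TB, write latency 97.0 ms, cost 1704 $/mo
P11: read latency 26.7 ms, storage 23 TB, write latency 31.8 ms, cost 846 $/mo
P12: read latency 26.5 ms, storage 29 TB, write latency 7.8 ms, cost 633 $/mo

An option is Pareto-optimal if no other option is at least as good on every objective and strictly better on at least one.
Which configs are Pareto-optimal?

P1: not dominated.
P2: not dominated (best read latency).
P3: dominated by P2 (read latency 5.4≤16.1, storage 32≥13, write latency 54.3≤71.2, cost 494≤1850).
P4: not dominated.
P5: dominated by P2 (read latency 5.4≤47.1, storage 32≥19, write latency 54.3≤94.6, cost 494≤1400).
P6: not dominated (best write latency).
P7: not dominated.
P8: not dominated.
P9: not dominated (best storage).
P10: dominated by P2 (read latency 5.4≤46.9, storage 32≥29, write latency 54.3≤97.0, cost 494≤1704).
P11: dominated by P12 (read latency 26.5≤26.7, storage 29≥23, write latency 7.8≤31.8, cost 633≤846).
P12: not dominated.

P1, P2, P4, P6, P7, P8, P9, P12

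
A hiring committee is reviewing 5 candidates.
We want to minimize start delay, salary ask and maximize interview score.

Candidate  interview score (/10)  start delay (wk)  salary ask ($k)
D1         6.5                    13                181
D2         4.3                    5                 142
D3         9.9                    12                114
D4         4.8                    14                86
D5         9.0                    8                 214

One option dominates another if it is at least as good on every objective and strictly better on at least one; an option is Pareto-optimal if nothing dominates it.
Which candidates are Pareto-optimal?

D2, D3, D4, D5

D1: dominated by D3 (interview score 9.9≥6.5, start delay 12≤13, salary ask 114≤181).
D2: not dominated (best start delay).
D3: not dominated (best interview score).
D4: not dominated (best salary ask).
D5: not dominated.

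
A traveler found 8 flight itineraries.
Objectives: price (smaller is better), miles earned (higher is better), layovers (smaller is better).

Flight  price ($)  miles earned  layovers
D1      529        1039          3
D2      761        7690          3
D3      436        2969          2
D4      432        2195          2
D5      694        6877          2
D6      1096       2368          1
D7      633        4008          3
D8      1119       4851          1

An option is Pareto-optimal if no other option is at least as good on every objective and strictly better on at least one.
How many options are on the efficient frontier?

7

D1: dominated by D3 (price 436≤529, miles earned 2969≥1039, layovers 2≤3).
D2: not dominated (best miles earned).
D3: not dominated.
D4: not dominated (best price).
D5: not dominated.
D6: not dominated.
D7: not dominated.
D8: not dominated.
Pareto-optimal: D2, D3, D4, D5, D6, D7, D8 → 7.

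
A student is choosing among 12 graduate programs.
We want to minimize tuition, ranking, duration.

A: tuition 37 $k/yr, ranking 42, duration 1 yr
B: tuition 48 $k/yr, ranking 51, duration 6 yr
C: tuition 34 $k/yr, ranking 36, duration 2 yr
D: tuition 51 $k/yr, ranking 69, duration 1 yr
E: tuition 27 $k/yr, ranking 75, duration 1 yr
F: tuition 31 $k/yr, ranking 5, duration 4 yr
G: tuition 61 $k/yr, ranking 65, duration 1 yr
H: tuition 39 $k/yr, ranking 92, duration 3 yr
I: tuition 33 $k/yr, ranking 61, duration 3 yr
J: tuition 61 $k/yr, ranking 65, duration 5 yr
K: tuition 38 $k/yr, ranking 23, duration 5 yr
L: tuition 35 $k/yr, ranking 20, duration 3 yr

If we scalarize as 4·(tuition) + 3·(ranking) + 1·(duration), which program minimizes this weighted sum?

A: 4·37 + 3·42 + 1·1 = 275
B: 4·48 + 3·51 + 1·6 = 351
C: 4·34 + 3·36 + 1·2 = 246
D: 4·51 + 3·69 + 1·1 = 412
E: 4·27 + 3·75 + 1·1 = 334
F: 4·31 + 3·5 + 1·4 = 143
G: 4·61 + 3·65 + 1·1 = 440
H: 4·39 + 3·92 + 1·3 = 435
I: 4·33 + 3·61 + 1·3 = 318
J: 4·61 + 3·65 + 1·5 = 444
K: 4·38 + 3·23 + 1·5 = 226
L: 4·35 + 3·20 + 1·3 = 203
Lowest: F at 143.

F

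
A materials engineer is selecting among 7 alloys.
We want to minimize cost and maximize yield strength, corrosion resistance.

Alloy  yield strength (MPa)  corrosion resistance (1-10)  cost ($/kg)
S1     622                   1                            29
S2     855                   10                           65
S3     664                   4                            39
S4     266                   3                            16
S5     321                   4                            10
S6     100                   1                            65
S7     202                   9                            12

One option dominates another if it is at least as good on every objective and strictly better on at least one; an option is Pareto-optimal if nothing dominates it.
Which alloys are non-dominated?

S1: not dominated.
S2: not dominated (best yield strength).
S3: not dominated.
S4: dominated by S5 (yield strength 321≥266, corrosion resistance 4≥3, cost 10≤16).
S5: not dominated (best cost).
S6: dominated by S1 (yield strength 622≥100, corrosion resistance 1≥1, cost 29≤65).
S7: not dominated.

S1, S2, S3, S5, S7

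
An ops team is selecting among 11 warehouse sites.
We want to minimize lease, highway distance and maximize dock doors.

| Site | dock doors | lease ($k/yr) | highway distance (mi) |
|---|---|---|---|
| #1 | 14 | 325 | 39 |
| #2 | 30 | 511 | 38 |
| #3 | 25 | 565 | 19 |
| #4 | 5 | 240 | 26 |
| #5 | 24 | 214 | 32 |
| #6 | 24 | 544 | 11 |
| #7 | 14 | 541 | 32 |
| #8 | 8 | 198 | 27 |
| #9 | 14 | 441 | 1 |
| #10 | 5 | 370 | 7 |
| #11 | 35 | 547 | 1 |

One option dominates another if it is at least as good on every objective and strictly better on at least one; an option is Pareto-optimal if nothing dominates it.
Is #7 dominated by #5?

Yes

#5 vs #7: dock doors 24≥14, lease 214≤541, highway distance 32≤32 — #5 is at least as good on every objective with at least one strict improvement.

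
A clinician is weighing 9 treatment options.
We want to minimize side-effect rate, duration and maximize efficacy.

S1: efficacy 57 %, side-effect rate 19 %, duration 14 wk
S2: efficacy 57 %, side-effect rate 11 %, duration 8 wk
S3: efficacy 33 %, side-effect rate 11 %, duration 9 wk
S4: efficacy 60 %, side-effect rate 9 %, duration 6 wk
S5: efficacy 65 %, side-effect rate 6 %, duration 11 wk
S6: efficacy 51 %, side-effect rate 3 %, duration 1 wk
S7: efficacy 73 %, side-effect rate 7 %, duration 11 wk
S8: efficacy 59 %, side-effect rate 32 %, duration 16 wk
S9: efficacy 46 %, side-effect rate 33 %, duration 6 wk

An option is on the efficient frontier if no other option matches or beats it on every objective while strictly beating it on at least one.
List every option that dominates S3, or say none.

S2, S4, S6

S2: efficacy 57≥33, side-effect rate 11≤11, duration 8≤9 — dominates S3.
S4: efficacy 60≥33, side-effect rate 9≤11, duration 6≤9 — dominates S3.
S6: efficacy 51≥33, side-effect rate 3≤11, duration 1≤9 — dominates S3.
Others (S1, S5, S7, S8, S9) are each worse than S3 on at least one objective.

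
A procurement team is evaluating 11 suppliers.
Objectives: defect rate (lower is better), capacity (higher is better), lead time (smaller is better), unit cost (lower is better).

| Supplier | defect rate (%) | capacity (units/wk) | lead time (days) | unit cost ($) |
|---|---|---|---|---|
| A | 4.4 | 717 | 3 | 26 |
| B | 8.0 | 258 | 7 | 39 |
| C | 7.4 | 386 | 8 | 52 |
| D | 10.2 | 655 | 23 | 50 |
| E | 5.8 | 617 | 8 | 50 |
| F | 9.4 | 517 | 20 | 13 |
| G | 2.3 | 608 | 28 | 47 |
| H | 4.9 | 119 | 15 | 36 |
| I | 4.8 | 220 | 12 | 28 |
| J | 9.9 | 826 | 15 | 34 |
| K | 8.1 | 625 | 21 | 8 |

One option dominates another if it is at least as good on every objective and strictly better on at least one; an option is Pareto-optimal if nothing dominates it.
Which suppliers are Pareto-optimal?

A, F, G, J, K

A: not dominated (best lead time).
B: dominated by A (defect rate 4.4≤8.0, capacity 717≥258, lead time 3≤7, unit cost 26≤39).
C: dominated by A (defect rate 4.4≤7.4, capacity 717≥386, lead time 3≤8, unit cost 26≤52).
D: dominated by A (defect rate 4.4≤10.2, capacity 717≥655, lead time 3≤23, unit cost 26≤50).
E: dominated by A (defect rate 4.4≤5.8, capacity 717≥617, lead time 3≤8, unit cost 26≤50).
F: not dominated.
G: not dominated (best defect rate).
H: dominated by A (defect rate 4.4≤4.9, capacity 717≥119, lead time 3≤15, unit cost 26≤36).
I: dominated by A (defect rate 4.4≤4.8, capacity 717≥220, lead time 3≤12, unit cost 26≤28).
J: not dominated (best capacity).
K: not dominated (best unit cost).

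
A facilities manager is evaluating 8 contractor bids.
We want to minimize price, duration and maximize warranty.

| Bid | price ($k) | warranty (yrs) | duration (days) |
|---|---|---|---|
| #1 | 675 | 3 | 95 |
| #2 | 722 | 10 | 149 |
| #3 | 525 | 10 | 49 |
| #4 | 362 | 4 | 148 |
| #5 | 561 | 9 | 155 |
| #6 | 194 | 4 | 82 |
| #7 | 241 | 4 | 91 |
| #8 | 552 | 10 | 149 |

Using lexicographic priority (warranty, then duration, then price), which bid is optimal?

#3

First maximize warranty: best is 10, kept {#2, #3, #8}.
Then minimize duration: best is 49, kept {#3}.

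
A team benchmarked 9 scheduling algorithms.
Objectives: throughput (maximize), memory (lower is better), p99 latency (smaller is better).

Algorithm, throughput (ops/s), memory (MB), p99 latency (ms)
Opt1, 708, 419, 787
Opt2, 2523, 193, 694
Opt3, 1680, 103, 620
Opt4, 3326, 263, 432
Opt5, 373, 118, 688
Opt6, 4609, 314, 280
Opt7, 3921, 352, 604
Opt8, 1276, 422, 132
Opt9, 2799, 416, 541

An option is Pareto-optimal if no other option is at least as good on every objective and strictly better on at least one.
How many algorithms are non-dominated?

Opt1: dominated by Opt2 (throughput 2523≥708, memory 193≤419, p99 latency 694≤787).
Opt2: not dominated.
Opt3: not dominated (best memory).
Opt4: not dominated.
Opt5: dominated by Opt3 (throughput 1680≥373, memory 103≤118, p99 latency 620≤688).
Opt6: not dominated (best throughput).
Opt7: dominated by Opt6 (throughput 4609≥3921, memory 314≤352, p99 latency 280≤604).
Opt8: not dominated (best p99 latency).
Opt9: dominated by Opt4 (throughput 3326≥2799, memory 263≤416, p99 latency 432≤541).
Pareto-optimal: Opt2, Opt3, Opt4, Opt6, Opt8 → 5.

5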